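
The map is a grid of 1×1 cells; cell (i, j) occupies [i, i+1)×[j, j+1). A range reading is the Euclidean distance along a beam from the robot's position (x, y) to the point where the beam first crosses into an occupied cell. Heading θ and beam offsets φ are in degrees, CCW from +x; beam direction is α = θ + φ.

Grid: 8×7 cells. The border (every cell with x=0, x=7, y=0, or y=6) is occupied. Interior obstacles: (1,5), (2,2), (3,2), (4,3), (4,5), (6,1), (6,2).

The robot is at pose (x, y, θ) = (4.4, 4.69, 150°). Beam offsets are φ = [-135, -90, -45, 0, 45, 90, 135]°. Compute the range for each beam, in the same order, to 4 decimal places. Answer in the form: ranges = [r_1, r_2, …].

ranges = [2.6917, 0.3580, 0.3209, 2.6200, 3.5199, 0.7967, 0.7143]

beam 1: φ=-135°, α=15°
  cosα=0.9659 sinα=0.2588 | (4,4) | tMaxX 0.6212 tMaxY 1.1977 | tΔX 1.0353 tΔY 3.8637
    t=0.6212 [x] (5,4)
    t=1.1977 [y] (5,5)
    t=1.6564 [x] (6,5)
    t=2.6917 [x] (7,5) — stop
  → r_1 = 2.6917
beam 2: φ=-90°, α=60°
  cosα=0.5000 sinα=0.8660 | (4,4) | tMaxX 1.2000 tMaxY 0.3580 | tΔX 2.0000 tΔY 1.1547
    t=0.3580 [y] (4,5) — stop
  → r_2 = 0.3580
beam 3: φ=-45°, α=105°
  cosα=-0.2588 sinα=0.9659 | (4,4) | tMaxX 1.5455 tMaxY 0.3209 | tΔX 3.8637 tΔY 1.0353
    t=0.3209 [y] (4,5) — stop
  → r_3 = 0.3209
beam 4: φ=0°, α=150°
  cosα=-0.8660 sinα=0.5000 | (4,4) | tMaxX 0.4619 tMaxY 0.6200 | tΔX 1.1547 tΔY 2.0000
    t=0.4619 [x] (3,4)
    t=0.6200 [y] (3,5)
    t=1.6166 [x] (2,5)
    t=2.6200 [y] (2,6) — stop
  → r_4 = 2.6200
beam 5: φ=45°, α=195°
  cosα=-0.9659 sinα=-0.2588 | (4,4) | tMaxX 0.4141 tMaxY 2.6660 | tΔX 1.0353 tΔY 3.8637
    t=0.4141 [x] (3,4)
    t=1.4494 [x] (2,4)
    t=2.4847 [x] (1,4)
    t=2.6660 [y] (1,3)
    t=3.5199 [x] (0,3) — stop
  → r_5 = 3.5199
beam 6: φ=90°, α=240°
  cosα=-0.5000 sinα=-0.8660 | (4,4) | tMaxX 0.8000 tMaxY 0.7967 | tΔX 2.0000 tΔY 1.1547
    t=0.7967 [y] (4,3) — stop
  → r_6 = 0.7967
beam 7: φ=135°, α=285°
  cosα=0.2588 sinα=-0.9659 | (4,4) | tMaxX 2.3182 tMaxY 0.7143 | tΔX 3.8637 tΔY 1.0353
    t=0.7143 [y] (4,3) — stop
  → r_7 = 0.7143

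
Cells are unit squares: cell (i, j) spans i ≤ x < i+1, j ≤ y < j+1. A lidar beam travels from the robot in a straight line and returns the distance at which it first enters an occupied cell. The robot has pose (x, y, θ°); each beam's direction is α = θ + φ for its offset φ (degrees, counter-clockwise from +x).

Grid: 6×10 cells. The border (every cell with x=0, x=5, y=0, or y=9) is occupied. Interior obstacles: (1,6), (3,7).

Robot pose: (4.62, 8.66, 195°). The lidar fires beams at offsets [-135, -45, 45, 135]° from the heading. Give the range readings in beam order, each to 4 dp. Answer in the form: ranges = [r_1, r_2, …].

ranges = [0.3926, 0.6800, 1.2400, 0.4388]

beam 1: φ=-135°, α=60°
  cosα=0.5000 sinα=0.8660 | (4,8) | tMaxX 0.7600 tMaxY 0.3926 | tΔX 2.0000 tΔY 1.1547
    t=0.3926 [y] (4,9) — stop
  → r_1 = 0.3926
beam 2: φ=-45°, α=150°
  cosα=-0.8660 sinα=0.5000 | (4,8) | tMaxX 0.7159 tMaxY 0.6800 | tΔX 1.1547 tΔY 2.0000
    t=0.6800 [y] (4,9) — stop
  → r_2 = 0.6800
beam 3: φ=45°, α=240°
  cosα=-0.5000 sinα=-0.8660 | (4,8) | tMaxX 1.2400 tMaxY 0.7621 | tΔX 2.0000 tΔY 1.1547
    t=0.7621 [y] (4,7)
    t=1.2400 [x] (3,7) — stop
  → r_3 = 1.2400
beam 4: φ=135°, α=330°
  cosα=0.8660 sinα=-0.5000 | (4,8) | tMaxX 0.4388 tMaxY 1.3200 | tΔX 1.1547 tΔY 2.0000
    t=0.4388 [x] (5,8) — stop
  → r_4 = 0.4388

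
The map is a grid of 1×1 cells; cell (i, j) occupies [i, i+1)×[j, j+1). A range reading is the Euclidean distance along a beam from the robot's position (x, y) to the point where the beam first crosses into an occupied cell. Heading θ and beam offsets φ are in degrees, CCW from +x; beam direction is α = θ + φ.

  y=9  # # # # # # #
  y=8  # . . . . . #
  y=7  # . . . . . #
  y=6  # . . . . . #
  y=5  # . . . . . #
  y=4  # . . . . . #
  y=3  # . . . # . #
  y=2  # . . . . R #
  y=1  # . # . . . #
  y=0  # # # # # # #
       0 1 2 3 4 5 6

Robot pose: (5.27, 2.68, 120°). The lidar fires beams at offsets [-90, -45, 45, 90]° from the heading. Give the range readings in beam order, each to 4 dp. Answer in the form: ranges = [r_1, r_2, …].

beam 1: φ=-90°, α=30°
  cosα=0.8660 sinα=0.5000 | (5,2) | tMaxX 0.8429 tMaxY 0.6400 | tΔX 1.1547 tΔY 2.0000
    t=0.6400 [y] (5,3)
    t=0.8429 [x] (6,3) — stop
  → r_1 = 0.8429
beam 2: φ=-45°, α=75°
  cosα=0.2588 sinα=0.9659 | (5,2) | tMaxX 2.8205 tMaxY 0.3313 | tΔX 3.8637 tΔY 1.0353
    t=0.3313 [y] (5,3)
    t=1.3666 [y] (5,4)
    t=2.4018 [y] (5,5)
    t=2.8205 [x] (6,5) — stop
  → r_2 = 2.8205
beam 3: φ=45°, α=165°
  cosα=-0.9659 sinα=0.2588 | (5,2) | tMaxX 0.2795 tMaxY 1.2364 | tΔX 1.0353 tΔY 3.8637
    t=0.2795 [x] (4,2)
    t=1.2364 [y] (4,3) — stop
  → r_3 = 1.2364
beam 4: φ=90°, α=210°
  cosα=-0.8660 sinα=-0.5000 | (5,2) | tMaxX 0.3118 tMaxY 1.3600 | tΔX 1.1547 tΔY 2.0000
    t=0.3118 [x] (4,2)
    t=1.3600 [y] (4,1)
    t=1.4665 [x] (3,1)
    t=2.6212 [x] (2,1) — stop
  → r_4 = 2.6212

ranges = [0.8429, 2.8205, 1.2364, 2.6212]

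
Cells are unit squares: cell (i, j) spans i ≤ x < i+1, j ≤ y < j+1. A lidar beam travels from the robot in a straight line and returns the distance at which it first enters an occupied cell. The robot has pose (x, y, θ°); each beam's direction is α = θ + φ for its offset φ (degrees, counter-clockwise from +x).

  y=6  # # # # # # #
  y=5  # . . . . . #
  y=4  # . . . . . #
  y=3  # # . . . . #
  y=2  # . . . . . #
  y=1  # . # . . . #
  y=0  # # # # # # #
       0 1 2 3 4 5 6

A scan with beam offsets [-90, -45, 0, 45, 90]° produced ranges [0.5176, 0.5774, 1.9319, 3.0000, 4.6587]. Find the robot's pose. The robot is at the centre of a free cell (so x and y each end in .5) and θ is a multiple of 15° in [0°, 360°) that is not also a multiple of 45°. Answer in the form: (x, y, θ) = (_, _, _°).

Candidates: 23 free-cell centres × 16 headings = 368 poses. Raycast each; keep the one whose scan matches to 4 dp.
  (3.5, 5.5, 330°): beam 1 = 5.0000 ≠ 0.5176 ✗
  (1.5, 5.5, 345°): beam 1 = 1.5529 ≠ 0.5176 ✗
  (2.5, 4.5, 300°): beam 1 = 1.0000 ≠ 0.5176 ✗
  (1.5, 1.5, 165°): beam 1 = 1.5529 ≠ 0.5176 ✗
  (2.5, 4.5, 210°): beam 1 = 1.7321 ≠ 0.5176 ✗
  …
  (4.5, 5.5, 165°): r_1=0.5176, r_2=0.5774, r_3=1.9319, r_4=3.0000, r_5=4.6587 — all match ✓
Unique over the lattice → pose = (4.5, 5.5, 165°).

(x, y, θ) = (4.5, 5.5, 165°)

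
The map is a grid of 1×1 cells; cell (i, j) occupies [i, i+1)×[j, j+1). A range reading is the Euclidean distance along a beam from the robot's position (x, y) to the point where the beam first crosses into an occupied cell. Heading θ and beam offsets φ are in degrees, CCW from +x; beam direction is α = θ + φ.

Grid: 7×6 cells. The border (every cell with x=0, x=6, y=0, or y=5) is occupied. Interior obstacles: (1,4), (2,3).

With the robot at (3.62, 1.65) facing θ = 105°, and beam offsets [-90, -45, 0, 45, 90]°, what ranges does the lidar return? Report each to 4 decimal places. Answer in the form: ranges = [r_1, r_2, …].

beam 1: φ=-90°, α=15°
  d=(0.9659,0.2588)  start (3,1)  tX=0.3934 tY=1.3523  stride 1/|dx|=1.0353 1/|dy|=3.8637
    cross x-line → (4,1), t=0.3934
    cross y-line → (4,2), t=1.3523
    cross x-line → (5,2), t=1.4287
    cross x-line → (6,2), t=2.4640 (wall)
  → r_1 = 2.4640
beam 2: φ=-45°, α=60°
  d=(0.5000,0.8660)  start (3,1)  tX=0.7600 tY=0.4041  stride 1/|dx|=2.0000 1/|dy|=1.1547
    cross y-line → (3,2), t=0.4041
    cross x-line → (4,2), t=0.7600
    cross y-line → (4,3), t=1.5588
    cross y-line → (4,4), t=2.7135
    cross x-line → (5,4), t=2.7600
    cross y-line → (5,5), t=3.8682 (wall)
  → r_2 = 3.8682
beam 3: φ=0°, α=105°
  d=(-0.2588,0.9659)  start (3,1)  tX=2.3955 tY=0.3623  stride 1/|dx|=3.8637 1/|dy|=1.0353
    cross y-line → (3,2), t=0.3623
    cross y-line → (3,3), t=1.3976
    cross x-line → (2,3), t=2.3955 (wall)
  → r_3 = 2.3955
beam 4: φ=45°, α=150°
  d=(-0.8660,0.5000)  start (3,1)  tX=0.7159 tY=0.7000  stride 1/|dx|=1.1547 1/|dy|=2.0000
    cross y-line → (3,2), t=0.7000
    cross x-line → (2,2), t=0.7159
    cross x-line → (1,2), t=1.8706
    cross y-line → (1,3), t=2.7000
    cross x-line → (0,3), t=3.0253 (wall)
  → r_4 = 3.0253
beam 5: φ=90°, α=195°
  d=(-0.9659,-0.2588)  start (3,1)  tX=0.6419 tY=2.5114  stride 1/|dx|=1.0353 1/|dy|=3.8637
    cross x-line → (2,1), t=0.6419
    cross x-line → (1,1), t=1.6771
    cross y-line → (1,0), t=2.5114 (wall)
  → r_5 = 2.5114

ranges = [2.4640, 3.8682, 2.3955, 3.0253, 2.5114]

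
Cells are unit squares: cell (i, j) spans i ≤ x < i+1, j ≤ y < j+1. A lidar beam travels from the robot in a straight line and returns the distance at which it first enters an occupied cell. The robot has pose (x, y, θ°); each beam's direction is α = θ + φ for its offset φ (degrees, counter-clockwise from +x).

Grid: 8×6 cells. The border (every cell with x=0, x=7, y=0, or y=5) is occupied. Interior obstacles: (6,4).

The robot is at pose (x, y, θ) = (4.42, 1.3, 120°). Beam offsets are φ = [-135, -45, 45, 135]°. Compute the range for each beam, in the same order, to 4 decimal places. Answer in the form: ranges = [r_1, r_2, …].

beam 1: φ=-135°, α=345°
  direction (0.9659, -0.2588); cell (4,1); t to first gridline: x 0.6005, y 1.1591 (then +1.0353 / +3.8637)
    (5,1) via x @ 0.6005
    (5,0) via y @ 1.1591  # hit
  → r_1 = 1.1591
beam 2: φ=-45°, α=75°
  direction (0.2588, 0.9659); cell (4,1); t to first gridline: x 2.2409, y 0.7247 (then +3.8637 / +1.0353)
    (4,2) via y @ 0.7247
    (4,3) via y @ 1.7600
    (5,3) via x @ 2.2409
    (5,4) via y @ 2.7952
    (5,5) via y @ 3.8305  # hit
  → r_2 = 3.8305
beam 3: φ=45°, α=165°
  direction (-0.9659, 0.2588); cell (4,1); t to first gridline: x 0.4348, y 2.7046 (then +1.0353 / +3.8637)
    (3,1) via x @ 0.4348
    (2,1) via x @ 1.4701
    (1,1) via x @ 2.5054
    (1,2) via y @ 2.7046
    (0,2) via x @ 3.5406  # hit
  → r_3 = 3.5406
beam 4: φ=135°, α=255°
  direction (-0.2588, -0.9659); cell (4,1); t to first gridline: x 1.6228, y 0.3106 (then +3.8637 / +1.0353)
    (4,0) via y @ 0.3106  # hit
  → r_4 = 0.3106

ranges = [1.1591, 3.8305, 3.5406, 0.3106]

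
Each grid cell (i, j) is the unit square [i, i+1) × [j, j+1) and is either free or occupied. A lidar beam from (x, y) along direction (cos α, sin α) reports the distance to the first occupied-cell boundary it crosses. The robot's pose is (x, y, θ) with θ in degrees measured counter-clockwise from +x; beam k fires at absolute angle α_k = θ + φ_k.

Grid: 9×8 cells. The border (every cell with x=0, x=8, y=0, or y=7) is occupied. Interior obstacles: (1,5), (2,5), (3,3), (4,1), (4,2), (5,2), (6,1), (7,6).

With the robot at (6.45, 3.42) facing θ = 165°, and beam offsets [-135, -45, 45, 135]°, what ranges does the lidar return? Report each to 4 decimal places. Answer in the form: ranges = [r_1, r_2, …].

ranges = [1.7898, 4.1338, 0.8400, 2.7944]

beam 1: φ=-135°, α=30°
  d=(0.8660,0.5000)  start (6,3)  tX=0.6351 tY=1.1600  stride 1/|dx|=1.1547 1/|dy|=2.0000
    cross x-line → (7,3), t=0.6351
    cross y-line → (7,4), t=1.1600
    cross x-line → (8,4), t=1.7898 (wall)
  → r_1 = 1.7898
beam 2: φ=-45°, α=120°
  d=(-0.5000,0.8660)  start (6,3)  tX=0.9000 tY=0.6697  stride 1/|dx|=2.0000 1/|dy|=1.1547
    cross y-line → (6,4), t=0.6697
    cross x-line → (5,4), t=0.9000
    cross y-line → (5,5), t=1.8244
    cross x-line → (4,5), t=2.9000
    cross y-line → (4,6), t=2.9791
    cross y-line → (4,7), t=4.1338 (wall)
  → r_2 = 4.1338
beam 3: φ=45°, α=210°
  d=(-0.8660,-0.5000)  start (6,3)  tX=0.5196 tY=0.8400  stride 1/|dx|=1.1547 1/|dy|=2.0000
    cross x-line → (5,3), t=0.5196
    cross y-line → (5,2), t=0.8400 (wall)
  → r_3 = 0.8400
beam 4: φ=135°, α=300°
  d=(0.5000,-0.8660)  start (6,3)  tX=1.1000 tY=0.4850  stride 1/|dx|=2.0000 1/|dy|=1.1547
    cross y-line → (6,2), t=0.4850
    cross x-line → (7,2), t=1.1000
    cross y-line → (7,1), t=1.6397
    cross y-line → (7,0), t=2.7944 (wall)
  → r_4 = 2.7944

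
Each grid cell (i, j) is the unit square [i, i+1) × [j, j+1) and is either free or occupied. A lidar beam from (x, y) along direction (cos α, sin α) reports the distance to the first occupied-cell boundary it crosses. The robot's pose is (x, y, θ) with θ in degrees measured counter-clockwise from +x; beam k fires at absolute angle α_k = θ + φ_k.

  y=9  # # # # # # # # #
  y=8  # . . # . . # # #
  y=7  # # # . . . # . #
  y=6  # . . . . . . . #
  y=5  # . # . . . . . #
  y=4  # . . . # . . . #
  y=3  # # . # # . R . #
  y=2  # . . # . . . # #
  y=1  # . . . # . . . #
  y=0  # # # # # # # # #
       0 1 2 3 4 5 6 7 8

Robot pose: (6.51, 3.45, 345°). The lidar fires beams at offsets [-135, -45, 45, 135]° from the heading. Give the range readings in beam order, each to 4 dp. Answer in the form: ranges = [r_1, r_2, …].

ranges = [2.8983, 0.9800, 1.7205, 5.2539]

beam 1: φ=-135°, α=210°
  dir = (cos 210°, sin 210°) = (-0.8660, -0.5000); from cell (6,3)
  next x-line at t=0.5889, next y-line at t=0.9000; Δt_x=1.1547, Δt_y=2.0000
    x: enter (5,3) at t=0.5889
    y: enter (5,2) at t=0.9000
    x: enter (4,2) at t=1.7436
    x: enter (3,2) at t=2.8983 ← occupied
  → r_1 = 2.8983
beam 2: φ=-45°, α=300°
  dir = (cos 300°, sin 300°) = (0.5000, -0.8660); from cell (6,3)
  next x-line at t=0.9800, next y-line at t=0.5196; Δt_x=2.0000, Δt_y=1.1547
    y: enter (6,2) at t=0.5196
    x: enter (7,2) at t=0.9800 ← occupied
  → r_2 = 0.9800
beam 3: φ=45°, α=30°
  dir = (cos 30°, sin 30°) = (0.8660, 0.5000); from cell (6,3)
  next x-line at t=0.5658, next y-line at t=1.1000; Δt_x=1.1547, Δt_y=2.0000
    x: enter (7,3) at t=0.5658
    y: enter (7,4) at t=1.1000
    x: enter (8,4) at t=1.7205 ← occupied
  → r_3 = 1.7205
beam 4: φ=135°, α=120°
  dir = (cos 120°, sin 120°) = (-0.5000, 0.8660); from cell (6,3)
  next x-line at t=1.0200, next y-line at t=0.6351; Δt_x=2.0000, Δt_y=1.1547
    y: enter (6,4) at t=0.6351
    x: enter (5,4) at t=1.0200
    y: enter (5,5) at t=1.7898
    y: enter (5,6) at t=2.9445
    x: enter (4,6) at t=3.0200
    y: enter (4,7) at t=4.0992
    x: enter (3,7) at t=5.0200
    y: enter (3,8) at t=5.2539 ← occupied
  → r_4 = 5.2539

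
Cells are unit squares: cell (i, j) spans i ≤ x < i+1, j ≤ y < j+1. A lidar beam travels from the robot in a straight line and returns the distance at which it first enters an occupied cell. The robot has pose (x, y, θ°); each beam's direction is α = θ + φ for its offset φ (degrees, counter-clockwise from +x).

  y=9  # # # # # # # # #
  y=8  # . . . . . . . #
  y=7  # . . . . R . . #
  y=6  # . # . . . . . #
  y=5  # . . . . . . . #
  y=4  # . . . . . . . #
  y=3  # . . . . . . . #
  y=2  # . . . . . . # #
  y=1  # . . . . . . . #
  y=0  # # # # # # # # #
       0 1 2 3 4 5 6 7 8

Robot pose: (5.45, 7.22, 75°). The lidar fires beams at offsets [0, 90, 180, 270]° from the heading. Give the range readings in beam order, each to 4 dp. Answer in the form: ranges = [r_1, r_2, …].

ranges = [1.8428, 4.6070, 6.4394, 2.6400]

beam 1: φ=0°, α=75°
  d=(0.2588,0.9659)  start (5,7)  tX=2.1250 tY=0.8075  stride 1/|dx|=3.8637 1/|dy|=1.0353
    cross y-line → (5,8), t=0.8075
    cross y-line → (5,9), t=1.8428 (wall)
  → r_1 = 1.8428
beam 2: φ=90°, α=165°
  d=(-0.9659,0.2588)  start (5,7)  tX=0.4659 tY=3.0137  stride 1/|dx|=1.0353 1/|dy|=3.8637
    cross x-line → (4,7), t=0.4659
    cross x-line → (3,7), t=1.5012
    cross x-line → (2,7), t=2.5364
    cross y-line → (2,8), t=3.0137
    cross x-line → (1,8), t=3.5717
    cross x-line → (0,8), t=4.6070 (wall)
  → r_2 = 4.6070
beam 3: φ=180°, α=255°
  d=(-0.2588,-0.9659)  start (5,7)  tX=1.7387 tY=0.2278  stride 1/|dx|=3.8637 1/|dy|=1.0353
    cross y-line → (5,6), t=0.2278
    cross y-line → (5,5), t=1.2630
    cross x-line → (4,5), t=1.7387
    cross y-line → (4,4), t=2.2983
    cross y-line → (4,3), t=3.3336
    cross y-line → (4,2), t=4.3689
    cross y-line → (4,1), t=5.4041
    cross x-line → (3,1), t=5.6024
    cross y-line → (3,0), t=6.4394 (wall)
  → r_3 = 6.4394
beam 4: φ=270°, α=345°
  d=(0.9659,-0.2588)  start (5,7)  tX=0.5694 tY=0.8500  stride 1/|dx|=1.0353 1/|dy|=3.8637
    cross x-line → (6,7), t=0.5694
    cross y-line → (6,6), t=0.8500
    cross x-line → (7,6), t=1.6047
    cross x-line → (8,6), t=2.6400 (wall)
  → r_4 = 2.6400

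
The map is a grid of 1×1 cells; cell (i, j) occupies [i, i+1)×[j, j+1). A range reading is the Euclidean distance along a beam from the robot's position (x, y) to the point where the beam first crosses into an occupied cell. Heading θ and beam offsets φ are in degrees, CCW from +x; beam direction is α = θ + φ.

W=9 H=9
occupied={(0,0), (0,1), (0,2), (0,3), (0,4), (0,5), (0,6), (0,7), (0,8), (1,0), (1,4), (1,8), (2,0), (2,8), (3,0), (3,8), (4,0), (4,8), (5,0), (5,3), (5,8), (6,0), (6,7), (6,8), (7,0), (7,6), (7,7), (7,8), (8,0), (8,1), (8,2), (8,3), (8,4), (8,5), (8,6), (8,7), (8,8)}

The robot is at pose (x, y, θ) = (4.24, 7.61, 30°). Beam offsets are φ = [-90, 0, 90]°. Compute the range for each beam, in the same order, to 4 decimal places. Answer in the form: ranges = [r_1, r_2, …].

ranges = [7.5200, 0.7800, 0.4503]

beam 1: φ=-90°, α=300°
  d=(0.5000,-0.8660)  start (4,7)  tX=1.5200 tY=0.7044  stride 1/|dx|=2.0000 1/|dy|=1.1547
    cross y-line → (4,6), t=0.7044
    cross x-line → (5,6), t=1.5200
    cross y-line → (5,5), t=1.8591
    cross y-line → (5,4), t=3.0138
    cross x-line → (6,4), t=3.5200
    cross y-line → (6,3), t=4.1685
    cross y-line → (6,2), t=5.3232
    cross x-line → (7,2), t=5.5200
    cross y-line → (7,1), t=6.4779
    cross x-line → (8,1), t=7.5200 (wall)
  → r_1 = 7.5200
beam 2: φ=0°, α=30°
  d=(0.8660,0.5000)  start (4,7)  tX=0.8776 tY=0.7800  stride 1/|dx|=1.1547 1/|dy|=2.0000
    cross y-line → (4,8), t=0.7800 (wall)
  → r_2 = 0.7800
beam 3: φ=90°, α=120°
  d=(-0.5000,0.8660)  start (4,7)  tX=0.4800 tY=0.4503  stride 1/|dx|=2.0000 1/|dy|=1.1547
    cross y-line → (4,8), t=0.4503 (wall)
  → r_3 = 0.4503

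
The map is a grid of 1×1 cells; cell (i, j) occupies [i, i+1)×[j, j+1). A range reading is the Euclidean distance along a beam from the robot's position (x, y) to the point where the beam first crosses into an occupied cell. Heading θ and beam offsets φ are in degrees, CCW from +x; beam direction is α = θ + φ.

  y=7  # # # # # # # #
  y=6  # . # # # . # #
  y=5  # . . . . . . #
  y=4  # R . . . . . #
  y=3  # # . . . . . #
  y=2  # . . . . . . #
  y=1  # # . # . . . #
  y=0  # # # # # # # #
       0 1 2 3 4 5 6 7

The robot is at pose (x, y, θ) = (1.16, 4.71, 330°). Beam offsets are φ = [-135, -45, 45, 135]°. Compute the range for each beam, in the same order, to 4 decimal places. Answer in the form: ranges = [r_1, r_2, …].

beam 1: φ=-135°, α=195°
  direction (-0.9659, -0.2588); cell (1,4); t to first gridline: x 0.1656, y 2.7432 (then +1.0353 / +3.8637)
    (0,4) via x @ 0.1656  # hit
  → r_1 = 0.1656
beam 2: φ=-45°, α=285°
  direction (0.2588, -0.9659); cell (1,4); t to first gridline: x 3.2455, y 0.7350 (then +3.8637 / +1.0353)
    (1,3) via y @ 0.7350  # hit
  → r_2 = 0.7350
beam 3: φ=45°, α=15°
  direction (0.9659, 0.2588); cell (1,4); t to first gridline: x 0.8696, y 1.1205 (then +1.0353 / +3.8637)
    (2,4) via x @ 0.8696
    (2,5) via y @ 1.1205
    (3,5) via x @ 1.9049
    (4,5) via x @ 2.9402
    (5,5) via x @ 3.9755
    (5,6) via y @ 4.9842
    (6,6) via x @ 5.0107  # hit
  → r_3 = 5.0107
beam 4: φ=135°, α=105°
  direction (-0.2588, 0.9659); cell (1,4); t to first gridline: x 0.6182, y 0.3002 (then +3.8637 / +1.0353)
    (1,5) via y @ 0.3002
    (0,5) via x @ 0.6182  # hit
  → r_4 = 0.6182

ranges = [0.1656, 0.7350, 5.0107, 0.6182]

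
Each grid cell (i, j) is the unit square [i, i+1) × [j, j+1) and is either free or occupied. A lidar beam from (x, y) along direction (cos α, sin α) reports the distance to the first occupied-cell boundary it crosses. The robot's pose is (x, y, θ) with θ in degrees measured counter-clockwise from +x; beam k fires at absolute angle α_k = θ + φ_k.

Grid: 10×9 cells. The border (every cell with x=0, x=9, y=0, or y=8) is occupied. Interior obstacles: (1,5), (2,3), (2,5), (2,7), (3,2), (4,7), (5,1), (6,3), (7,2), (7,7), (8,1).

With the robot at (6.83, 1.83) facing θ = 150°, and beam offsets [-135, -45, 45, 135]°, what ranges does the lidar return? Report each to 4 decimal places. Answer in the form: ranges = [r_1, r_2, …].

beam 1: φ=-135°, α=15°
  dir = (cos 15°, sin 15°) = (0.9659, 0.2588); from cell (6,1)
  next x-line at t=0.1760, next y-line at t=0.6568; Δt_x=1.0353, Δt_y=3.8637
    x: enter (7,1) at t=0.1760
    y: enter (7,2) at t=0.6568 ← occupied
  → r_1 = 0.6568
beam 2: φ=-45°, α=105°
  dir = (cos 105°, sin 105°) = (-0.2588, 0.9659); from cell (6,1)
  next x-line at t=3.2069, next y-line at t=0.1760; Δt_x=3.8637, Δt_y=1.0353
    y: enter (6,2) at t=0.1760
    y: enter (6,3) at t=1.2113 ← occupied
  → r_2 = 1.2113
beam 3: φ=45°, α=195°
  dir = (cos 195°, sin 195°) = (-0.9659, -0.2588); from cell (6,1)
  next x-line at t=0.8593, next y-line at t=3.2069; Δt_x=1.0353, Δt_y=3.8637
    x: enter (5,1) at t=0.8593 ← occupied
  → r_3 = 0.8593
beam 4: φ=135°, α=285°
  dir = (cos 285°, sin 285°) = (0.2588, -0.9659); from cell (6,1)
  next x-line at t=0.6568, next y-line at t=0.8593; Δt_x=3.8637, Δt_y=1.0353
    x: enter (7,1) at t=0.6568
    y: enter (7,0) at t=0.8593 ← occupied
  → r_4 = 0.8593

ranges = [0.6568, 1.2113, 0.8593, 0.8593]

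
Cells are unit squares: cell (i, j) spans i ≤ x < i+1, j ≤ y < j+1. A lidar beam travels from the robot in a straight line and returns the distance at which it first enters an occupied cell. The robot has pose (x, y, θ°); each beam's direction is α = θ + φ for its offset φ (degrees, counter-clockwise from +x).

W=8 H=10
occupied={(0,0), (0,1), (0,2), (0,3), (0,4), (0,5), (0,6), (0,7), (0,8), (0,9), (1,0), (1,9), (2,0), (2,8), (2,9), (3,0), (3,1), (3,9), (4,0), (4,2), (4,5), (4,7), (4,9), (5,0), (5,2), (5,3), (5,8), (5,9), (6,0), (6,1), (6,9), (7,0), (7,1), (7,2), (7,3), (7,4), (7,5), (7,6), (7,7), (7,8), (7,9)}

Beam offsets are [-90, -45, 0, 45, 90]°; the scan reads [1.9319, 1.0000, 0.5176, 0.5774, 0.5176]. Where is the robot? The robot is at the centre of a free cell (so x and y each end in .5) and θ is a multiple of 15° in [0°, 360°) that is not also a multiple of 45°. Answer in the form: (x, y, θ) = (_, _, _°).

(x, y, θ) = (6.5, 2.5, 165°)

The pose lattice has 39·16 = 624 candidates. Test each by forward raycasting.
  (1.5, 6.5, 105°): beam 1 = 2.5882 ≠ 1.9319 ✗
  (3.5, 3.5, 330°): beam 1 = 2.8868 ≠ 1.9319 ✗
  (2.5, 6.5, 330°): beam 1 = 3.0000 ≠ 1.9319 ✗
  (3.5, 4.5, 105°): beam 1 = 3.6235 ≠ 1.9319 ✗
  …
  (6.5, 2.5, 165°): r_1=1.9319, r_2=1.0000, r_3=0.5176, r_4=0.5774, r_5=0.5176 — all match ✓
No second candidate reproduces the full scan.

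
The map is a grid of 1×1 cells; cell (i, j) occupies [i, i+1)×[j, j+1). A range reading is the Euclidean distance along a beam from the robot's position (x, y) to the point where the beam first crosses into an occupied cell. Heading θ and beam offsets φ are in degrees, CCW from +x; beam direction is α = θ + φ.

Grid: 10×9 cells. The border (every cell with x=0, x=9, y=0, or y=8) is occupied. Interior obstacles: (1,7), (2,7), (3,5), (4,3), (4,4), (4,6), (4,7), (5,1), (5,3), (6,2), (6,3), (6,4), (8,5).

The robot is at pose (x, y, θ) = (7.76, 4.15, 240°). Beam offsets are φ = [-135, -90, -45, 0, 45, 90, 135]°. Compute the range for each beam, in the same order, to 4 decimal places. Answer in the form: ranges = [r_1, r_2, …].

beam 1: φ=-135°, α=105°
  d=(-0.2588,0.9659)  start (7,4)  tX=2.9364 tY=0.8800  stride 1/|dx|=3.8637 1/|dy|=1.0353
    cross y-line → (7,5), t=0.8800
    cross y-line → (7,6), t=1.9153
    cross x-line → (6,6), t=2.9364
    cross y-line → (6,7), t=2.9505
    cross y-line → (6,8), t=3.9858 (wall)
  → r_1 = 3.9858
beam 2: φ=-90°, α=150°
  d=(-0.8660,0.5000)  start (7,4)  tX=0.8776 tY=1.7000  stride 1/|dx|=1.1547 1/|dy|=2.0000
    cross x-line → (6,4), t=0.8776 (wall)
  → r_2 = 0.8776
beam 3: φ=-45°, α=195°
  d=(-0.9659,-0.2588)  start (7,4)  tX=0.7868 tY=0.5796  stride 1/|dx|=1.0353 1/|dy|=3.8637
    cross y-line → (7,3), t=0.5796
    cross x-line → (6,3), t=0.7868 (wall)
  → r_3 = 0.7868
beam 4: φ=0°, α=240°
  d=(-0.5000,-0.8660)  start (7,4)  tX=1.5200 tY=0.1732  stride 1/|dx|=2.0000 1/|dy|=1.1547
    cross y-line → (7,3), t=0.1732
    cross y-line → (7,2), t=1.3279
    cross x-line → (6,2), t=1.5200 (wall)
  → r_4 = 1.5200
beam 5: φ=45°, α=285°
  d=(0.2588,-0.9659)  start (7,4)  tX=0.9273 tY=0.1553  stride 1/|dx|=3.8637 1/|dy|=1.0353
    cross y-line → (7,3), t=0.1553
    cross x-line → (8,3), t=0.9273
    cross y-line → (8,2), t=1.1906
    cross y-line → (8,1), t=2.2258
    cross y-line → (8,0), t=3.2611 (wall)
  → r_5 = 3.2611
beam 6: φ=90°, α=330°
  d=(0.8660,-0.5000)  start (7,4)  tX=0.2771 tY=0.3000  stride 1/|dx|=1.1547 1/|dy|=2.0000
    cross x-line → (8,4), t=0.2771
    cross y-line → (8,3), t=0.3000
    cross x-line → (9,3), t=1.4318 (wall)
  → r_6 = 1.4318
beam 7: φ=135°, α=15°
  d=(0.9659,0.2588)  start (7,4)  tX=0.2485 tY=3.2841  stride 1/|dx|=1.0353 1/|dy|=3.8637
    cross x-line → (8,4), t=0.2485
    cross x-line → (9,4), t=1.2837 (wall)
  → r_7 = 1.2837

ranges = [3.9858, 0.8776, 0.7868, 1.5200, 3.2611, 1.4318, 1.2837]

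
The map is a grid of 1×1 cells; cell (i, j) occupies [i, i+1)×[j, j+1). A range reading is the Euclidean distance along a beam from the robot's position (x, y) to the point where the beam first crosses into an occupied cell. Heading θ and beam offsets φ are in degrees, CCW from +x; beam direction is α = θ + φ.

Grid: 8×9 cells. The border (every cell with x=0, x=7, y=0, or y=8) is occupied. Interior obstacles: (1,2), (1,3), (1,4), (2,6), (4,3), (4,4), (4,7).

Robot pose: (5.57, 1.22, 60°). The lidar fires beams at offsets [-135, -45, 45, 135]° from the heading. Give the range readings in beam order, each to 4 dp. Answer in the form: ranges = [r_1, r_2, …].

beam 1: φ=-135°, α=285°
  d=(0.2588,-0.9659)  start (5,1)  tX=1.6614 tY=0.2278  stride 1/|dx|=3.8637 1/|dy|=1.0353
    cross y-line → (5,0), t=0.2278 (wall)
  → r_1 = 0.2278
beam 2: φ=-45°, α=15°
  d=(0.9659,0.2588)  start (5,1)  tX=0.4452 tY=3.0137  stride 1/|dx|=1.0353 1/|dy|=3.8637
    cross x-line → (6,1), t=0.4452
    cross x-line → (7,1), t=1.4804 (wall)
  → r_2 = 1.4804
beam 3: φ=45°, α=105°
  d=(-0.2588,0.9659)  start (5,1)  tX=2.2023 tY=0.8075  stride 1/|dx|=3.8637 1/|dy|=1.0353
    cross y-line → (5,2), t=0.8075
    cross y-line → (5,3), t=1.8428
    cross x-line → (4,3), t=2.2023 (wall)
  → r_3 = 2.2023
beam 4: φ=135°, α=195°
  d=(-0.9659,-0.2588)  start (5,1)  tX=0.5901 tY=0.8500  stride 1/|dx|=1.0353 1/|dy|=3.8637
    cross x-line → (4,1), t=0.5901
    cross y-line → (4,0), t=0.8500 (wall)
  → r_4 = 0.8500

ranges = [0.2278, 1.4804, 2.2023, 0.8500]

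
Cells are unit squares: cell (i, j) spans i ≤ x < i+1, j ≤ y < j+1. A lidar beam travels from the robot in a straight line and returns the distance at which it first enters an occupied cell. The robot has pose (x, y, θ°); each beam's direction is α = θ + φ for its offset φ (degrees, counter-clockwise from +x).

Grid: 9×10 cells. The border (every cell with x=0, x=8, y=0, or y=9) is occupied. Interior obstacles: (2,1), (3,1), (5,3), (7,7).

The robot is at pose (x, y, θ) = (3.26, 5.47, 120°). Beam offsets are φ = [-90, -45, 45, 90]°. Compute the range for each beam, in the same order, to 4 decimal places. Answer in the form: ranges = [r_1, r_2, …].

ranges = [4.3186, 3.6545, 2.3397, 2.6096]

beam 1: φ=-90°, α=30°
  cosα=0.8660 sinα=0.5000 | (3,5) | tMaxX 0.8545 tMaxY 1.0600 | tΔX 1.1547 tΔY 2.0000
    t=0.8545 [x] (4,5)
    t=1.0600 [y] (4,6)
    t=2.0092 [x] (5,6)
    t=3.0600 [y] (5,7)
    t=3.1639 [x] (6,7)
    t=4.3186 [x] (7,7) — stop
  → r_1 = 4.3186
beam 2: φ=-45°, α=75°
  cosα=0.2588 sinα=0.9659 | (3,5) | tMaxX 2.8591 tMaxY 0.5487 | tΔX 3.8637 tΔY 1.0353
    t=0.5487 [y] (3,6)
    t=1.5840 [y] (3,7)
    t=2.6192 [y] (3,8)
    t=2.8591 [x] (4,8)
    t=3.6545 [y] (4,9) — stop
  → r_2 = 3.6545
beam 3: φ=45°, α=165°
  cosα=-0.9659 sinα=0.2588 | (3,5) | tMaxX 0.2692 tMaxY 2.0478 | tΔX 1.0353 tΔY 3.8637
    t=0.2692 [x] (2,5)
    t=1.3044 [x] (1,5)
    t=2.0478 [y] (1,6)
    t=2.3397 [x] (0,6) — stop
  → r_3 = 2.3397
beam 4: φ=90°, α=210°
  cosα=-0.8660 sinα=-0.5000 | (3,5) | tMaxX 0.3002 tMaxY 0.9400 | tΔX 1.1547 tΔY 2.0000
    t=0.3002 [x] (2,5)
    t=0.9400 [y] (2,4)
    t=1.4549 [x] (1,4)
    t=2.6096 [x] (0,4) — stop
  → r_4 = 2.6096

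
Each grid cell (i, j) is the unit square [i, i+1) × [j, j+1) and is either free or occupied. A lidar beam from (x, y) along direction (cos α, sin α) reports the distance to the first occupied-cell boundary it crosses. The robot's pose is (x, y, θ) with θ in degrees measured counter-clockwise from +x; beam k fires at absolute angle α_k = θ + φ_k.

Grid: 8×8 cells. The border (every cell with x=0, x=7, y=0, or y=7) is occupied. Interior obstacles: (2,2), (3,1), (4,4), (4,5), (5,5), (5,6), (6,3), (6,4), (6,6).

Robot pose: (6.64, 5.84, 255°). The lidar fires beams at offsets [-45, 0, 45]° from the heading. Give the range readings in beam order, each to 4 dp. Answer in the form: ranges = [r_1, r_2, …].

beam 1: φ=-45°, α=210°
  dir = (cos 210°, sin 210°) = (-0.8660, -0.5000); from cell (6,5)
  next x-line at t=0.7390, next y-line at t=1.6800; Δt_x=1.1547, Δt_y=2.0000
    x: enter (5,5) at t=0.7390 ← occupied
  → r_1 = 0.7390
beam 2: φ=0°, α=255°
  dir = (cos 255°, sin 255°) = (-0.2588, -0.9659); from cell (6,5)
  next x-line at t=2.4728, next y-line at t=0.8696; Δt_x=3.8637, Δt_y=1.0353
    y: enter (6,4) at t=0.8696 ← occupied
  → r_2 = 0.8696
beam 3: φ=45°, α=300°
  dir = (cos 300°, sin 300°) = (0.5000, -0.8660); from cell (6,5)
  next x-line at t=0.7200, next y-line at t=0.9699; Δt_x=2.0000, Δt_y=1.1547
    x: enter (7,5) at t=0.7200 ← occupied
  → r_3 = 0.7200

ranges = [0.7390, 0.8696, 0.7200]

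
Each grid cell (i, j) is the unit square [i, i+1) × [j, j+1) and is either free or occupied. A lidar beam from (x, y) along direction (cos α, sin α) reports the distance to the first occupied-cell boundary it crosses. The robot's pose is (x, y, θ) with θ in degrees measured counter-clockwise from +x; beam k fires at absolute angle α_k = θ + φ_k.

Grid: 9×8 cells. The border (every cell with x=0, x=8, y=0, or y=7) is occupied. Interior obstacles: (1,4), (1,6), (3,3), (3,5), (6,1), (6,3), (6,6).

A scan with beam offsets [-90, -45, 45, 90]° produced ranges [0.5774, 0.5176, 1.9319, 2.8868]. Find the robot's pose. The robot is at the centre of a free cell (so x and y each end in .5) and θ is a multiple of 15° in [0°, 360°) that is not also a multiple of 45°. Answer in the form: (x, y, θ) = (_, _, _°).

Enumerate (i+0.5, j+0.5, θ) over the 35 free cells and 16 admissible headings. For each, cast all 4 beams and compare to the given ranges.
  (7.5, 1.5, 285°): beam 1 = 0.5176 ≠ 0.5774 ✗
  (2.5, 3.5, 75°): beam 1 = 0.5176 ≠ 0.5774 ✗
  (7.5, 3.5, 165°): beam 1 = 1.9319 ≠ 0.5774 ✗
  (2.5, 4.5, 255°): beam 1 = 0.5176 ≠ 0.5774 ✗
  …
  (1.5, 3.5, 210°): r_1=0.5774, r_2=0.5176, r_3=1.9319, r_4=2.8868 — all match ✓
No second candidate reproduces the full scan.

(x, y, θ) = (1.5, 3.5, 210°)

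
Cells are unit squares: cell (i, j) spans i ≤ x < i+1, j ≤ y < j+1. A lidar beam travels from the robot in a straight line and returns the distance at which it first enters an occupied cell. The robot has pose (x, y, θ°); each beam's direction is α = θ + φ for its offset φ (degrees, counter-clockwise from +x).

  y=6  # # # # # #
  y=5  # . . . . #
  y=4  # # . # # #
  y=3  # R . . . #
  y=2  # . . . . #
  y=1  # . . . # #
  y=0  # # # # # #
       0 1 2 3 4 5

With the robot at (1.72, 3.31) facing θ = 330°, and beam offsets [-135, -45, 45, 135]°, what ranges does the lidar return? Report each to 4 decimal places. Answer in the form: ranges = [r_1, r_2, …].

beam 1: φ=-135°, α=195°
  cosα=-0.9659 sinα=-0.2588 | (1,3) | tMaxX 0.7454 tMaxY 1.1977 | tΔX 1.0353 tΔY 3.8637
    t=0.7454 [x] (0,3) — stop
  → r_1 = 0.7454
beam 2: φ=-45°, α=285°
  cosα=0.2588 sinα=-0.9659 | (1,3) | tMaxX 1.0818 tMaxY 0.3209 | tΔX 3.8637 tΔY 1.0353
    t=0.3209 [y] (1,2)
    t=1.0818 [x] (2,2)
    t=1.3562 [y] (2,1)
    t=2.3915 [y] (2,0) — stop
  → r_2 = 2.3915
beam 3: φ=45°, α=15°
  cosα=0.9659 sinα=0.2588 | (1,3) | tMaxX 0.2899 tMaxY 2.6660 | tΔX 1.0353 tΔY 3.8637
    t=0.2899 [x] (2,3)
    t=1.3252 [x] (3,3)
    t=2.3604 [x] (4,3)
    t=2.6660 [y] (4,4) — stop
  → r_3 = 2.6660
beam 4: φ=135°, α=105°
  cosα=-0.2588 sinα=0.9659 | (1,3) | tMaxX 2.7819 tMaxY 0.7143 | tΔX 3.8637 tΔY 1.0353
    t=0.7143 [y] (1,4) — stop
  → r_4 = 0.7143

ranges = [0.7454, 2.3915, 2.6660, 0.7143]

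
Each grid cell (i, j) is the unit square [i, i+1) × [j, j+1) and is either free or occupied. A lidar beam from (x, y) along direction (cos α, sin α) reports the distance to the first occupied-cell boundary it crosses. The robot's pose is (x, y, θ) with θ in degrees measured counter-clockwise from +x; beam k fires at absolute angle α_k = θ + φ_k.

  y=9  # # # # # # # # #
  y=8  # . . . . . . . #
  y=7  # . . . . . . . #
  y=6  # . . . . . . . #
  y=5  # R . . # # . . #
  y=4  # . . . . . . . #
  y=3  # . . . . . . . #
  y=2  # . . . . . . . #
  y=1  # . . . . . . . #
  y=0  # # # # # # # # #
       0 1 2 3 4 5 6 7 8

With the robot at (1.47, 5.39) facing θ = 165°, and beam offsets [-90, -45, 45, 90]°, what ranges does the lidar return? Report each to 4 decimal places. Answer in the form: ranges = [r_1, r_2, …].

ranges = [3.7373, 0.9400, 0.5427, 1.8159]

beam 1: φ=-90°, α=75°
  d=(0.2588,0.9659)  start (1,5)  tX=2.0478 tY=0.6315  stride 1/|dx|=3.8637 1/|dy|=1.0353
    cross y-line → (1,6), t=0.6315
    cross y-line → (1,7), t=1.6668
    cross x-line → (2,7), t=2.0478
    cross y-line → (2,8), t=2.7021
    cross y-line → (2,9), t=3.7373 (wall)
  → r_1 = 3.7373
beam 2: φ=-45°, α=120°
  d=(-0.5000,0.8660)  start (1,5)  tX=0.9400 tY=0.7044  stride 1/|dx|=2.0000 1/|dy|=1.1547
    cross y-line → (1,6), t=0.7044
    cross x-line → (0,6), t=0.9400 (wall)
  → r_2 = 0.9400
beam 3: φ=45°, α=210°
  d=(-0.8660,-0.5000)  start (1,5)  tX=0.5427 tY=0.7800  stride 1/|dx|=1.1547 1/|dy|=2.0000
    cross x-line → (0,5), t=0.5427 (wall)
  → r_3 = 0.5427
beam 4: φ=90°, α=255°
  d=(-0.2588,-0.9659)  start (1,5)  tX=1.8159 tY=0.4038  stride 1/|dx|=3.8637 1/|dy|=1.0353
    cross y-line → (1,4), t=0.4038
    cross y-line → (1,3), t=1.4390
    cross x-line → (0,3), t=1.8159 (wall)
  → r_4 = 1.8159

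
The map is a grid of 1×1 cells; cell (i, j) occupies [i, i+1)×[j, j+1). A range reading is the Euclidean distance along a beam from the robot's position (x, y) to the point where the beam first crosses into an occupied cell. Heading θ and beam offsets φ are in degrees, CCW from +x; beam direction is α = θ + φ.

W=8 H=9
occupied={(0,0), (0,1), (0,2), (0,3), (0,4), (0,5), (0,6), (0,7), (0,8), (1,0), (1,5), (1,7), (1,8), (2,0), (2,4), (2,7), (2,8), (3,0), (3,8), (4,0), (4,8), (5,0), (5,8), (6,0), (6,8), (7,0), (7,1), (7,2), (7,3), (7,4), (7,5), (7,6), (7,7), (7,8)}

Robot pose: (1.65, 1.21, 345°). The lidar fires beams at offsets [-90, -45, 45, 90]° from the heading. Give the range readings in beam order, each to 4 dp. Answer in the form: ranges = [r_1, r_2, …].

beam 1: φ=-90°, α=255°
  cosα=-0.2588 sinα=-0.9659 | (1,1) | tMaxX 2.5114 tMaxY 0.2174 | tΔX 3.8637 tΔY 1.0353
    t=0.2174 [y] (1,0) — stop
  → r_1 = 0.2174
beam 2: φ=-45°, α=300°
  cosα=0.5000 sinα=-0.8660 | (1,1) | tMaxX 0.7000 tMaxY 0.2425 | tΔX 2.0000 tΔY 1.1547
    t=0.2425 [y] (1,0) — stop
  → r_2 = 0.2425
beam 3: φ=45°, α=30°
  cosα=0.8660 sinα=0.5000 | (1,1) | tMaxX 0.4041 tMaxY 1.5800 | tΔX 1.1547 tΔY 2.0000
    t=0.4041 [x] (2,1)
    t=1.5588 [x] (3,1)
    t=1.5800 [y] (3,2)
    t=2.7135 [x] (4,2)
    t=3.5800 [y] (4,3)
    t=3.8682 [x] (5,3)
    t=5.0229 [x] (6,3)
    t=5.5800 [y] (6,4)
    t=6.1776 [x] (7,4) — stop
  → r_3 = 6.1776
beam 4: φ=90°, α=75°
  cosα=0.2588 sinα=0.9659 | (1,1) | tMaxX 1.3523 tMaxY 0.8179 | tΔX 3.8637 tΔY 1.0353
    t=0.8179 [y] (1,2)
    t=1.3523 [x] (2,2)
    t=1.8531 [y] (2,3)
    t=2.8884 [y] (2,4) — stop
  → r_4 = 2.8884

ranges = [0.2174, 0.2425, 6.1776, 2.8884]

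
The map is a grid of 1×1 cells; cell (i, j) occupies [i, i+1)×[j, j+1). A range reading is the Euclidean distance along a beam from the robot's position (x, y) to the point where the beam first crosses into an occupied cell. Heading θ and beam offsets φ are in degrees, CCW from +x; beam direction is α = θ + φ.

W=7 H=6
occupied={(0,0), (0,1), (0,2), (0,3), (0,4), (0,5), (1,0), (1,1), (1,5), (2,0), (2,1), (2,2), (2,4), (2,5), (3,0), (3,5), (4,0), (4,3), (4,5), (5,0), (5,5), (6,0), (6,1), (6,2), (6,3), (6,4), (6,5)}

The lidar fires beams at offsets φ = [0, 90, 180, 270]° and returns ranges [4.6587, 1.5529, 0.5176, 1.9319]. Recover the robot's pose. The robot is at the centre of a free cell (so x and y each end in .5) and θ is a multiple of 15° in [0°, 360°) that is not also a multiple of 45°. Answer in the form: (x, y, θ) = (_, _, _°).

(x, y, θ) = (5.5, 2.5, 165°)

Candidates: 15 free-cell centres × 16 headings = 240 poses. Raycast each; keep the one whose scan matches to 4 dp.
  (1.5, 2.5, 15°): beam 1 = 0.5176 ≠ 4.6587 ✗
  (4.5, 1.5, 105°): beam 1 = 1.5529 ≠ 4.6587 ✗
  (4.5, 1.5, 195°): beam 1 = 1.5529 ≠ 4.6587 ✗
  …
  (5.5, 2.5, 165°): r_1=4.6587, r_2=1.5529, r_3=0.5176, r_4=1.9319 — all match ✓
Only this pose fits every beam.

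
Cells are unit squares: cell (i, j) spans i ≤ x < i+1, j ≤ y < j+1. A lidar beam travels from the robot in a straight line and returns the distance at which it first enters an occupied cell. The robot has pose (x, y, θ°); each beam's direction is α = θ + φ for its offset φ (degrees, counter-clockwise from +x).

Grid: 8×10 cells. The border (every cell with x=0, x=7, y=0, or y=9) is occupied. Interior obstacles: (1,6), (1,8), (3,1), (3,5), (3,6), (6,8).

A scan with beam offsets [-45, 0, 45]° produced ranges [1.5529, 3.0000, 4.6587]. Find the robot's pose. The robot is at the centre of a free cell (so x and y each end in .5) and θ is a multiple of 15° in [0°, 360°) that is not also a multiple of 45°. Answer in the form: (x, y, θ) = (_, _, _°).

Enumerate (i+0.5, j+0.5, θ) over the 42 free cells and 16 admissible headings. For each, cast all 3 beams and compare to the given ranges.
  (5.5, 8.5, 240°): beam 1 = 4.6587 ≠ 1.5529 ✗
  (3.5, 2.5, 255°): beam 1 = 2.8868 ≠ 1.5529 ✗
  (1.5, 1.5, 210°): beam 1 = 0.5176 ≠ 1.5529 ✗
  (6.5, 1.5, 150°): beam 1 = 7.7646 ≠ 1.5529 ✗
  …
  (5.5, 4.5, 60°): r_1=1.5529, r_2=3.0000, r_3=4.6587 — all match ✓
Only this pose fits every beam.

(x, y, θ) = (5.5, 4.5, 60°)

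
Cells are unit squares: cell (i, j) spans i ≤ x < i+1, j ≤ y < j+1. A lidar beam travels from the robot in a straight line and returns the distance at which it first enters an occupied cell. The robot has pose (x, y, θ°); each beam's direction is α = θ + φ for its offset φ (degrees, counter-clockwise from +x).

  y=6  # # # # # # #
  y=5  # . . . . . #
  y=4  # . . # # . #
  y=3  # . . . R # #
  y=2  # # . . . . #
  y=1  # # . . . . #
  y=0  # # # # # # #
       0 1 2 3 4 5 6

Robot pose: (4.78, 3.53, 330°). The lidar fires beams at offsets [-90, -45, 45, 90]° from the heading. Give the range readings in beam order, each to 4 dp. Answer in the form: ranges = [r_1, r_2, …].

ranges = [2.9214, 2.6192, 0.2278, 0.4400]

beam 1: φ=-90°, α=240°
  dir = (cos 240°, sin 240°) = (-0.5000, -0.8660); from cell (4,3)
  next x-line at t=1.5600, next y-line at t=0.6120; Δt_x=2.0000, Δt_y=1.1547
    y: enter (4,2) at t=0.6120
    x: enter (3,2) at t=1.5600
    y: enter (3,1) at t=1.7667
    y: enter (3,0) at t=2.9214 ← occupied
  → r_1 = 2.9214
beam 2: φ=-45°, α=285°
  dir = (cos 285°, sin 285°) = (0.2588, -0.9659); from cell (4,3)
  next x-line at t=0.8500, next y-line at t=0.5487; Δt_x=3.8637, Δt_y=1.0353
    y: enter (4,2) at t=0.5487
    x: enter (5,2) at t=0.8500
    y: enter (5,1) at t=1.5840
    y: enter (5,0) at t=2.6192 ← occupied
  → r_2 = 2.6192
beam 3: φ=45°, α=15°
  dir = (cos 15°, sin 15°) = (0.9659, 0.2588); from cell (4,3)
  next x-line at t=0.2278, next y-line at t=1.8159; Δt_x=1.0353, Δt_y=3.8637
    x: enter (5,3) at t=0.2278 ← occupied
  → r_3 = 0.2278
beam 4: φ=90°, α=60°
  dir = (cos 60°, sin 60°) = (0.5000, 0.8660); from cell (4,3)
  next x-line at t=0.4400, next y-line at t=0.5427; Δt_x=2.0000, Δt_y=1.1547
    x: enter (5,3) at t=0.4400 ← occupied
  → r_4 = 0.4400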